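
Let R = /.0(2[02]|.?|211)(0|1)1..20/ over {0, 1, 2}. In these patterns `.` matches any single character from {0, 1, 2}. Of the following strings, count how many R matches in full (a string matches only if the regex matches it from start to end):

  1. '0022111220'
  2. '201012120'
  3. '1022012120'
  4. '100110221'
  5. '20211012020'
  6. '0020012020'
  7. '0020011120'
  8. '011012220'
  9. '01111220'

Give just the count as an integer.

6

1 → match
2 → match
3 → match
4 → no match — must end with '20'
5 → match
6 → match
7 → match
8 → no match
9 → no match
Total matched: 6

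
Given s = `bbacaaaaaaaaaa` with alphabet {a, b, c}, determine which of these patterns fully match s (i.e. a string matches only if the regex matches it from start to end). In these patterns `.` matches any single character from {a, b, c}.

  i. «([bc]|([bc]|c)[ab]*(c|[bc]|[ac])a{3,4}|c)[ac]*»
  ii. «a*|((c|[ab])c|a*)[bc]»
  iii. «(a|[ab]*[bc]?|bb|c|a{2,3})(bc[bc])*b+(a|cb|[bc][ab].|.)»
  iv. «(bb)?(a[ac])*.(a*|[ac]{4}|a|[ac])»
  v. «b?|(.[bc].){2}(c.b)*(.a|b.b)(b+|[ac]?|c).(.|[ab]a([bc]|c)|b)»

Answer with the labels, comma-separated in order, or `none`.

i, iv

i → match
ii → no match
iii → no match
iv → match
v → no match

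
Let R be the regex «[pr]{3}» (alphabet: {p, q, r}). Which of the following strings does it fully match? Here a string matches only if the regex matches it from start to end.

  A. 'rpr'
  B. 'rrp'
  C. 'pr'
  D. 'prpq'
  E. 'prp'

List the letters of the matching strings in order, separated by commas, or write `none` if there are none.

A → match
B → match
C → no match
D → no match
E → match

A, B, E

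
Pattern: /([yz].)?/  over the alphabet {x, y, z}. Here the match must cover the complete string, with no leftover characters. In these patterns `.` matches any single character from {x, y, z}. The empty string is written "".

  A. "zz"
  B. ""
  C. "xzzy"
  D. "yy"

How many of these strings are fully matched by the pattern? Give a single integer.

A → match
B → match
C → no match
D → match
Total matched: 3

3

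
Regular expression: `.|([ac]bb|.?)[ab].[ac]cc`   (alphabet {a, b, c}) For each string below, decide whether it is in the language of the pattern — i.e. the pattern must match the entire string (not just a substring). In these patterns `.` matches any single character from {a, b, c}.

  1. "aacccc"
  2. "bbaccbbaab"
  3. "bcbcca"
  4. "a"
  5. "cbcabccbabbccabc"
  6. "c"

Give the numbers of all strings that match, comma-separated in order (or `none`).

1 → match
2 → no match
3 → no match
4 → match
5 → no match
6 → match

1, 4, 6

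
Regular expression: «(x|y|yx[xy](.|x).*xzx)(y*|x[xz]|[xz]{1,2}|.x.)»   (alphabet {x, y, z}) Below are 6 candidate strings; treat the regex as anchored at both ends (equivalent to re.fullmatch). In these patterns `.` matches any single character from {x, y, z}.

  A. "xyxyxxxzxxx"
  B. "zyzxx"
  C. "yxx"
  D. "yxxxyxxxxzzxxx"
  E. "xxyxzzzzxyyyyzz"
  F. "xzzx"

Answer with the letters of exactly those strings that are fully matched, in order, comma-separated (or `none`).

C

A. "xyxyxxxzxxx" → no match
B. "zyzxx" → no match
C. "yxx" → match
D → no match
E → no match
F. "xzzx" → no match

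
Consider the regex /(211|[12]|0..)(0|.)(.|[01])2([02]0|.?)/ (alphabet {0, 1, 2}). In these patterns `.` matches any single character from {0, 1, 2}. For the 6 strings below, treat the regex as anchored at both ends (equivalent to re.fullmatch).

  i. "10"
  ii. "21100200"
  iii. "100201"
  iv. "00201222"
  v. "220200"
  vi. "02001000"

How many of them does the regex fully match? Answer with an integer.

2

i → no match
ii → match
iii → no match
iv → no match
v → match
vi → no match
Total matched: 2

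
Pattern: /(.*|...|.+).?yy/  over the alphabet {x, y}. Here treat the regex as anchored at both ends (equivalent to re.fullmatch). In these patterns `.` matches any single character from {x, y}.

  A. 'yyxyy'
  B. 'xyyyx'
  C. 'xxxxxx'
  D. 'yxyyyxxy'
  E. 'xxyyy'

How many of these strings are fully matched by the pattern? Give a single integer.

A. 'yyxyy' → match
B. 'xyyyx' → no match — must end with 'yy'
C. 'xxxxxx' → no match — must end with 'yy'
D. 'yxyyyxxy' → no match — must end with 'yy'
E. 'xxyyy' → match
Total matched: 2

2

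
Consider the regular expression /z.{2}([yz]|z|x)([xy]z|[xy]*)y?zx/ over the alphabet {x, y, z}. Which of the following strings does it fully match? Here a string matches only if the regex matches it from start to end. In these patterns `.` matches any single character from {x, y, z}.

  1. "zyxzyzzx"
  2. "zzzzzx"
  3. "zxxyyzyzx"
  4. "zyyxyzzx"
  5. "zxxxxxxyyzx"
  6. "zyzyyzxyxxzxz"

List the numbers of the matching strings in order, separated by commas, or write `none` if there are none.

1 → match
2 → match
3 → match
4 → match
5 → match
6 → no match — must end with "zx"

1, 2, 3, 4, 5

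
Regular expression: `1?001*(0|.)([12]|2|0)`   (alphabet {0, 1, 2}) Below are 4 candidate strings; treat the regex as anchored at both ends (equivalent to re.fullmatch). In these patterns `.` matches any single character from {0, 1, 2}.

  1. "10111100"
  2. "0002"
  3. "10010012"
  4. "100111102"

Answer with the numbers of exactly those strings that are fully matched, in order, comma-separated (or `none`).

1 → no match
2 → match
3 → no match
4 → match

2, 4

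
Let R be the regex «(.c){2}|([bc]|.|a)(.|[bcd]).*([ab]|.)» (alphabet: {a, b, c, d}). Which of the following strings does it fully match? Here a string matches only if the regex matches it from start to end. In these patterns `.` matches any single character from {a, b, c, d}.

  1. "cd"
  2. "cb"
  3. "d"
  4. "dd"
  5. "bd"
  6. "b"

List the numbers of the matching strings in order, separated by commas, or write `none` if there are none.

1 → no match
2 → no match
3 → no match
4 → no match
5 → no match
6 → no match

none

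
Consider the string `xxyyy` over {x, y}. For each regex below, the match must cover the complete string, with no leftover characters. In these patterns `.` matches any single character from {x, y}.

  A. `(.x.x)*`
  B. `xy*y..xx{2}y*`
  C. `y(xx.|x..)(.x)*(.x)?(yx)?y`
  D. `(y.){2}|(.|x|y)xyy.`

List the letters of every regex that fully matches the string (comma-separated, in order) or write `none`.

A → no match
B → no match
C → no match — must start with `y`
D → match

D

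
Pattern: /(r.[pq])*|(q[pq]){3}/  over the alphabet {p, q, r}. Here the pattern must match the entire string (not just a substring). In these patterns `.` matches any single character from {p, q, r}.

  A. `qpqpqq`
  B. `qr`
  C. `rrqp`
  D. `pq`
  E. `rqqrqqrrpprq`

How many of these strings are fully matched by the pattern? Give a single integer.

1

A → match
B → no match
C → no match
D → no match
E → no match
Total matched: 1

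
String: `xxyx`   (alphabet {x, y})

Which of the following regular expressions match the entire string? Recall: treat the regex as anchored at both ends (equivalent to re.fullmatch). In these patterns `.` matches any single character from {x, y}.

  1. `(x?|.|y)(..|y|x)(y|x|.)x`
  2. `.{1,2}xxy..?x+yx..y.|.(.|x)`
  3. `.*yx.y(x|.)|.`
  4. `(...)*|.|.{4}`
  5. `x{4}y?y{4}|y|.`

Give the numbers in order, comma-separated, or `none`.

1, 4

1 → match
2 → no match
3 → no match
4 → match
5 → no match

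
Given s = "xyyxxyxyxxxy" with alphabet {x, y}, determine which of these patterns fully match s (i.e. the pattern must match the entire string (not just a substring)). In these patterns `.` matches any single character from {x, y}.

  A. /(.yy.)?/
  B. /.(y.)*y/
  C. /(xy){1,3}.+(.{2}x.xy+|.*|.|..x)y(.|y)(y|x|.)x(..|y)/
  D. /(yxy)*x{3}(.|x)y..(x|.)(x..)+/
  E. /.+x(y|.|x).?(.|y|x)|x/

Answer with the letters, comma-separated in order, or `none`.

A → no match
B → no match
C → match
D → no match
E → match

C, E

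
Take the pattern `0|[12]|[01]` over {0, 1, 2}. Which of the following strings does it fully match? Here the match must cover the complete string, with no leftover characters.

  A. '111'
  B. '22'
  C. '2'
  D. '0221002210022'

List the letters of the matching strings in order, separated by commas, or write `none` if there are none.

A. '111' → no match
B. '22' → no match
C. '2' → match
D → no match

C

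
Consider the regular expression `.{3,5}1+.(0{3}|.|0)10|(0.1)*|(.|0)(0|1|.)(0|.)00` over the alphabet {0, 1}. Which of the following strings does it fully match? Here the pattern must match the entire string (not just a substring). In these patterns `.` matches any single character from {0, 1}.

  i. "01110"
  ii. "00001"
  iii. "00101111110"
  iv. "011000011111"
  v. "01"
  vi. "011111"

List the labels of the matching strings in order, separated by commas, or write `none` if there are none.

iii

i → no match
ii → no match
iii → match
iv → no match
v → no match
vi → no match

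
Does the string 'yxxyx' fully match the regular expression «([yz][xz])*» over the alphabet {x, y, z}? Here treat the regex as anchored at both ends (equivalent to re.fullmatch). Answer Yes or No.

No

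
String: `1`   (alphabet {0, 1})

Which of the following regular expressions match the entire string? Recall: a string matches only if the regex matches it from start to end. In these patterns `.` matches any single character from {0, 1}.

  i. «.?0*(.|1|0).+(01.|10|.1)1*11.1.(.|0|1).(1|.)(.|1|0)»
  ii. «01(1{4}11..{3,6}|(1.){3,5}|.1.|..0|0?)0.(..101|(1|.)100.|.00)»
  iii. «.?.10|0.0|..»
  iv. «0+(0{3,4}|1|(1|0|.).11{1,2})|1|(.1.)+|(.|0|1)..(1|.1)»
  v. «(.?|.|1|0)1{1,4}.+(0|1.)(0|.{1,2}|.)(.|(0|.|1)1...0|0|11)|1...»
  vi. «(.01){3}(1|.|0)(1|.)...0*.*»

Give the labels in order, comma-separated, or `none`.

i → no match
ii → no match — must start with `01`
iii → no match
iv → match
v → no match
vi → no match

iv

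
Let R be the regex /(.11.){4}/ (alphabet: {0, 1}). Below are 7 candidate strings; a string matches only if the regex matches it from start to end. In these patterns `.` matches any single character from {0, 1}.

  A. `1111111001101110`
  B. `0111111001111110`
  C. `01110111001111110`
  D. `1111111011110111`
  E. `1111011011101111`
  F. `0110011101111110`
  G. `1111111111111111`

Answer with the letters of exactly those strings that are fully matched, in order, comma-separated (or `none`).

A → match
B → match
C → no match
D → match
E → match
F → match
G → match

A, B, D, E, F, G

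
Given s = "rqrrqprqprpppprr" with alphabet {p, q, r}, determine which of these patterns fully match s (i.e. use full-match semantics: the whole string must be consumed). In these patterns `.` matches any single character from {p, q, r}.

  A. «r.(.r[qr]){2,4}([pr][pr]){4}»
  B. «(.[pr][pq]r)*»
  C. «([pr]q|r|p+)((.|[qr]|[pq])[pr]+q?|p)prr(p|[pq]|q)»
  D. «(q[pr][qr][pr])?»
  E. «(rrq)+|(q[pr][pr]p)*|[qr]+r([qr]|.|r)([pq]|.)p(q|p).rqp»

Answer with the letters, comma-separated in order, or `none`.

A → match
B → no match
C → no match
D → no match
E → no match

A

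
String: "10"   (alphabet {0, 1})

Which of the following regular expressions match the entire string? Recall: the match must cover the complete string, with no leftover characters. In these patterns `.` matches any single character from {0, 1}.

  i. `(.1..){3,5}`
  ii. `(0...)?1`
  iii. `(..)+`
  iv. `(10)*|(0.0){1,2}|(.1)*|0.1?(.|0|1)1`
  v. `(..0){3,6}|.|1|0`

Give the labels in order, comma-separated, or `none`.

iii, iv

i → no match
ii → no match — must end with "1"
iii → match
iv → match
v → no match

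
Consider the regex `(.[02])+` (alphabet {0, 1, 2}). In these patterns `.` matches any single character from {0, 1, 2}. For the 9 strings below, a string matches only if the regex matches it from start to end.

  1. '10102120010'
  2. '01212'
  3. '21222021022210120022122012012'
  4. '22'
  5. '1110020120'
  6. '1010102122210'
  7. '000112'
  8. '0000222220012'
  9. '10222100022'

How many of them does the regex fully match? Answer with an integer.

1 → no match
2 → no match
3 → no match
4 → match
5 → no match
6 → no match
7 → no match
8 → no match
9 → no match
Total matched: 1

1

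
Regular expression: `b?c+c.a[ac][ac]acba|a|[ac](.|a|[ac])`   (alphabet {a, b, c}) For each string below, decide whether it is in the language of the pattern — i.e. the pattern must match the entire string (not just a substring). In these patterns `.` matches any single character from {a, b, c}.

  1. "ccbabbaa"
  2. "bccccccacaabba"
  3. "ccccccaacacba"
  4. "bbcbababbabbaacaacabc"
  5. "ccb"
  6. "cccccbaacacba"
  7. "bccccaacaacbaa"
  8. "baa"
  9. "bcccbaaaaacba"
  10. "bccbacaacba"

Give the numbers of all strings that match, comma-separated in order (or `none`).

3, 6, 10

1 → no match
2 → no match
3 → match
4 → no match
5 → no match
6 → match
7 → no match
8 → no match
9 → no match
10 → match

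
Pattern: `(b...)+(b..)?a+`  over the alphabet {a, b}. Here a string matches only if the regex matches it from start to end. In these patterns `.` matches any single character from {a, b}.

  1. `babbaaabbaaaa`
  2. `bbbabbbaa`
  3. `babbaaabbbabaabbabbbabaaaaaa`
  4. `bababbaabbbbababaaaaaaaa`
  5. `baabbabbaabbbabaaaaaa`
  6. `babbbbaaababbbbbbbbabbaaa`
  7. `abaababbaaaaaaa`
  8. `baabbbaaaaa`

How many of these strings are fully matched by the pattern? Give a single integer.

1 → no match
2. `bbbabbbaa` → match
3 → no match
4 → no match
5 → no match
6 → no match
7 → no match — must start with `b`
8. `baabbbaaaaa` → match
Total matched: 2

2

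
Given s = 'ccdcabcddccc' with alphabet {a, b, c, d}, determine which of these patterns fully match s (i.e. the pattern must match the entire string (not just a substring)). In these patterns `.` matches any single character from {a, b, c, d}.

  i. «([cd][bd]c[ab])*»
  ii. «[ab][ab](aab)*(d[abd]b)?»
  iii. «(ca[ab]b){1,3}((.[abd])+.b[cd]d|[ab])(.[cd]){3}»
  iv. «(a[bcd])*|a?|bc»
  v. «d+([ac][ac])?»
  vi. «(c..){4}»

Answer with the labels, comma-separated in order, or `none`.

vi

i → no match
ii → no match
iii → no match — must start with 'ca'
iv → no match
v → no match — must start with 'd'
vi → match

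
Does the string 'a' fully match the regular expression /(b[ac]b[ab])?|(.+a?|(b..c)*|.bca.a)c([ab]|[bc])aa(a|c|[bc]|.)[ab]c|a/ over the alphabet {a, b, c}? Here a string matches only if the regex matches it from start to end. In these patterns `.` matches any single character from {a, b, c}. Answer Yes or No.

Yes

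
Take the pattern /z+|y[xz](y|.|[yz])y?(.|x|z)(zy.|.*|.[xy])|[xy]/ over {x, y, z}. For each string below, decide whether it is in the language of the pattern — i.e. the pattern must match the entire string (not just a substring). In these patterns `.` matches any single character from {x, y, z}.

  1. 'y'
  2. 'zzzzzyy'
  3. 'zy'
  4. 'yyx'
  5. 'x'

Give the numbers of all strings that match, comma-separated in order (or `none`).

1, 5

1 → match
2 → no match
3 → no match
4 → no match
5 → match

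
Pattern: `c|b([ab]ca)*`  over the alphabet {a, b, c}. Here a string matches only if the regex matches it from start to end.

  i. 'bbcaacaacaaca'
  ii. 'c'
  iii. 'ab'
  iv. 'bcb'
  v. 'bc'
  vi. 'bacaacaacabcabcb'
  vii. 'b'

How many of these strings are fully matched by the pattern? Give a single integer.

3

i → match
ii → match
iii → no match
iv → no match
v → no match
vi → no match
vii → match
Total matched: 3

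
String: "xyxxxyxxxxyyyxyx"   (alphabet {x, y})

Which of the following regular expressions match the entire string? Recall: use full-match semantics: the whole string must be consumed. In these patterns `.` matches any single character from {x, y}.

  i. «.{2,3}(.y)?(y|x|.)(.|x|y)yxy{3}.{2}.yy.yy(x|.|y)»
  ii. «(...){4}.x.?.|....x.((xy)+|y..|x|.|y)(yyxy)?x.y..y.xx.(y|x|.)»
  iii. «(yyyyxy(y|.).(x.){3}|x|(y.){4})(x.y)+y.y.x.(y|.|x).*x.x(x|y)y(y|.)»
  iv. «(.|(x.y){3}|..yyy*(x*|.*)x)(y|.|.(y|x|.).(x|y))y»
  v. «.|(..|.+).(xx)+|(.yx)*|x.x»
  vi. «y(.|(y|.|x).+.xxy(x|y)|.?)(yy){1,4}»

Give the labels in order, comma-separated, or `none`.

ii

i → no match
ii → match
iii → no match
iv → no match — must end with "y"
v → no match
vi → no match — must start with "y"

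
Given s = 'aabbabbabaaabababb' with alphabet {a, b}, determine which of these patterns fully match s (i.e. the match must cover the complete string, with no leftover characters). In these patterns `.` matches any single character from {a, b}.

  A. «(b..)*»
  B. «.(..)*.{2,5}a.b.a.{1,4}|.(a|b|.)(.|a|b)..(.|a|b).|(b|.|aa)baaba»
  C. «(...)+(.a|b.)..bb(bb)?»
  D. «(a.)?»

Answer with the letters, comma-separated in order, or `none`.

A → no match
B → no match
C → match
D → no match

C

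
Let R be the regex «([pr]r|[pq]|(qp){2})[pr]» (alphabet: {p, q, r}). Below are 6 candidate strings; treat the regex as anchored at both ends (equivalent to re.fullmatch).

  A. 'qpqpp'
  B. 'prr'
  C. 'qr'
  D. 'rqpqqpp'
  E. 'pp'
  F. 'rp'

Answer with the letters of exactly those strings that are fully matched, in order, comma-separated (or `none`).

A. 'qpqpp' → match
B. 'prr' → match
C. 'qr' → match
D. 'rqpqqpp' → no match
E. 'pp' → match
F. 'rp' → no match

A, B, C, E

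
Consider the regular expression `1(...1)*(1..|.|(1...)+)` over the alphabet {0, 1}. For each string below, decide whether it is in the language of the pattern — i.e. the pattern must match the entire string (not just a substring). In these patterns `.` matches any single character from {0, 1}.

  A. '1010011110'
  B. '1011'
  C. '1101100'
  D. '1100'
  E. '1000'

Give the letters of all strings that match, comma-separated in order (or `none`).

A → no match
B → no match
C → no match
D → match
E → no match

D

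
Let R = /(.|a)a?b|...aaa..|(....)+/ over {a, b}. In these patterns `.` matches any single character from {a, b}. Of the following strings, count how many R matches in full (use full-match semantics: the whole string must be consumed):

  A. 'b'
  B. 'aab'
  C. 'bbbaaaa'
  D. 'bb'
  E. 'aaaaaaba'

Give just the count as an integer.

A → no match
B → match
C → no match
D → match
E → match
Total matched: 3

3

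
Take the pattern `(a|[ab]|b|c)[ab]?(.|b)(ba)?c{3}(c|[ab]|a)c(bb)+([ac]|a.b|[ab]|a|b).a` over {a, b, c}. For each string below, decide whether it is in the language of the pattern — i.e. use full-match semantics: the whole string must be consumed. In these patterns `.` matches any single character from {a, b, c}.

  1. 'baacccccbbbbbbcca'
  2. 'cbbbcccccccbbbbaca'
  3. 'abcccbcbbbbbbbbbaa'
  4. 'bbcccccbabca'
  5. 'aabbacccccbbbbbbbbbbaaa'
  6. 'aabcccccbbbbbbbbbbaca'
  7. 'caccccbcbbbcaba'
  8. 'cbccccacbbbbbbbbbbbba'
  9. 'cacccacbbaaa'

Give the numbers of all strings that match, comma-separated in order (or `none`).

1, 3, 5, 6, 8, 9

1 → match
2 → no match
3 → match
4. 'bbcccccbabca' → no match
5 → match
6 → match
7 → no match
8 → match
9. 'cacccacbbaaa' → match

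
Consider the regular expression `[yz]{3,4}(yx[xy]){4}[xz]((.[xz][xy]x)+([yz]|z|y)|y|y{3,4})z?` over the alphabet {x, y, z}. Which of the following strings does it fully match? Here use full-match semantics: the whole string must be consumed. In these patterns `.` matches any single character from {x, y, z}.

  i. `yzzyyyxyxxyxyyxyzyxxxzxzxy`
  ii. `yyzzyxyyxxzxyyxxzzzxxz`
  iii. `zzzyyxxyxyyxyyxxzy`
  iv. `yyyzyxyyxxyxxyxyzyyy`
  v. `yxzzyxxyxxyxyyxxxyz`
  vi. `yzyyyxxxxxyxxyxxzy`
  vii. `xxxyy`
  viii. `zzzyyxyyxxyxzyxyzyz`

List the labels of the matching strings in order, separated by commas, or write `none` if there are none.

i → no match
ii → no match
iii → match
iv → match
v → no match
vi → no match
vii. `xxxyy` → no match
viii → no match

iii, iv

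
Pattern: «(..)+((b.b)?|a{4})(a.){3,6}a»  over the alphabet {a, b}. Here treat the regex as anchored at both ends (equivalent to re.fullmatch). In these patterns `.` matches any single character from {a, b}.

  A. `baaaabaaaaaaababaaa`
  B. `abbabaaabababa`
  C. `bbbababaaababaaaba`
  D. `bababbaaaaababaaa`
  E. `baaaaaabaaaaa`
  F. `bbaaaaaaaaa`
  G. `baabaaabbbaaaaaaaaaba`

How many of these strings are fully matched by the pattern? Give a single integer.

7

A → match
B → match
C → match
D → match
E → match
F. `bbaaaaaaaaa` → match
G → match
Total matched: 7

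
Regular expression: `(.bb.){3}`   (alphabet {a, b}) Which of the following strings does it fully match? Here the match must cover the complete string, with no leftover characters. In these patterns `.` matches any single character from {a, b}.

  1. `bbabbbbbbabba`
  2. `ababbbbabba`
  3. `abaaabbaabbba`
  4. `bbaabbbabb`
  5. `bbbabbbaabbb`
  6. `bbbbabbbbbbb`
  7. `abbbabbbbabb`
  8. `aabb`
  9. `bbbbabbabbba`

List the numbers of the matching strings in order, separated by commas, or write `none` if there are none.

5, 6, 9

1 → no match
2 → no match
3 → no match
4 → no match
5 → match
6 → match
7 → no match
8 → no match
9 → match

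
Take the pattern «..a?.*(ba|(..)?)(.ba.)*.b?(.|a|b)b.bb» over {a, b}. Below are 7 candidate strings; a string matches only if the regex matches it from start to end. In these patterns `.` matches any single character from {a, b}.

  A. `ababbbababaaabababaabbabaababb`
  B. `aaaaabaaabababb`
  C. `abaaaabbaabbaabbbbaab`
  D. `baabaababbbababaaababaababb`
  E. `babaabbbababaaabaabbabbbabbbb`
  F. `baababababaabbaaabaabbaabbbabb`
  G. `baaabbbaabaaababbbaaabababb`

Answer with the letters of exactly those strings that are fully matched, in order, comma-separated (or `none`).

A → match
B → match
C → no match — must end with `bb`
D → match
E → match
F → match
G → match

A, B, D, E, F, G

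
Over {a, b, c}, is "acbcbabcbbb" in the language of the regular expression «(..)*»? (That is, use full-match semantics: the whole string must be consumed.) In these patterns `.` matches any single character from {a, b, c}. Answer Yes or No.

No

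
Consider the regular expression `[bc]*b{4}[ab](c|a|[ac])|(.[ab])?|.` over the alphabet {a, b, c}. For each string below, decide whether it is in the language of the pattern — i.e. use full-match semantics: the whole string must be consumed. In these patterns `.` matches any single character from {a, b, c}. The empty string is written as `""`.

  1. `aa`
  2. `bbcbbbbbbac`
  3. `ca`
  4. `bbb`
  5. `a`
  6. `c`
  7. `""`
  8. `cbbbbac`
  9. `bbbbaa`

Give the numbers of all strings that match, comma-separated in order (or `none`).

1 → match
2 → match
3 → match
4 → no match
5 → match
6 → match
7 → match
8 → match
9 → match

1, 2, 3, 5, 6, 7, 8, 9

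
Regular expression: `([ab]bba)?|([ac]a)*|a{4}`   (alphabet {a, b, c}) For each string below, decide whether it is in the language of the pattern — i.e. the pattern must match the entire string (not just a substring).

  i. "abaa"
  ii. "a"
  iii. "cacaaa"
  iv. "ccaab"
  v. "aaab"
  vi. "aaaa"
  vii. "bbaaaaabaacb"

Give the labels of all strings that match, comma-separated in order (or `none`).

iii, vi

i. "abaa" → no match
ii. "a" → no match
iii. "cacaaa" → match
iv. "ccaab" → no match
v. "aaab" → no match
vi. "aaaa" → match
vii. "bbaaaaabaacb" → no match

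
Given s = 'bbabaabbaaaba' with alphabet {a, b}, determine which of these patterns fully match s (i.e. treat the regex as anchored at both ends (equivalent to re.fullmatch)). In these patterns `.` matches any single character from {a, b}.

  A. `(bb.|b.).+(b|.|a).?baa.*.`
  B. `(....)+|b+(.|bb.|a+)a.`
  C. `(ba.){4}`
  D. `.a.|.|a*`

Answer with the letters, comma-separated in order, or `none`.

A

A → match
B → no match
C → no match — must start with 'ba'
D → no match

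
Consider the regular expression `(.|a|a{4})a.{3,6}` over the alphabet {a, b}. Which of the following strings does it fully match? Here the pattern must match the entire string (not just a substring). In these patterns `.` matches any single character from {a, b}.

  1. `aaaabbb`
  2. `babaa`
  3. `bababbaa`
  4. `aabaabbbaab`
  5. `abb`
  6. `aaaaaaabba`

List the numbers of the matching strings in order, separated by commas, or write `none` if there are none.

1 → match
2 → match
3 → match
4 → no match
5 → no match
6 → match

1, 2, 3, 6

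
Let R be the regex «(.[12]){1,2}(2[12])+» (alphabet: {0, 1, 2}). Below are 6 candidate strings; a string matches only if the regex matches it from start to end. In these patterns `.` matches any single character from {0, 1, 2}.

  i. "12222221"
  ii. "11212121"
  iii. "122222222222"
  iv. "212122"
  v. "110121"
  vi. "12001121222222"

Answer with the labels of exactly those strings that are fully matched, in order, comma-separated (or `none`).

i, ii, iii, iv, v

i → match
ii → match
iii → match
iv → match
v → match
vi → no match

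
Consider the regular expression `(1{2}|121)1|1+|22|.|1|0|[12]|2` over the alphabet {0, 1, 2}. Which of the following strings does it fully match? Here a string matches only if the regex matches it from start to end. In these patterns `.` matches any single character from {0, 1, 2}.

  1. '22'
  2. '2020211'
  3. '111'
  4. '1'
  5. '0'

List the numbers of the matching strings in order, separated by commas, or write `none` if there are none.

1, 3, 4, 5

1. '22' → match
2. '2020211' → no match
3. '111' → match
4. '1' → match
5. '0' → match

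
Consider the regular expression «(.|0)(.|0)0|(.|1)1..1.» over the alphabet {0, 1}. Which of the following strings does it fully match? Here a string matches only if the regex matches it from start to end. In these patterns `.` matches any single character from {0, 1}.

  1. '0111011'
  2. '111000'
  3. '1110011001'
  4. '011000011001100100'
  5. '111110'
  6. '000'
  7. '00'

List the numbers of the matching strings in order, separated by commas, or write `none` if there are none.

5, 6

1 → no match
2 → no match
3 → no match
4 → no match
5 → match
6 → match
7 → no match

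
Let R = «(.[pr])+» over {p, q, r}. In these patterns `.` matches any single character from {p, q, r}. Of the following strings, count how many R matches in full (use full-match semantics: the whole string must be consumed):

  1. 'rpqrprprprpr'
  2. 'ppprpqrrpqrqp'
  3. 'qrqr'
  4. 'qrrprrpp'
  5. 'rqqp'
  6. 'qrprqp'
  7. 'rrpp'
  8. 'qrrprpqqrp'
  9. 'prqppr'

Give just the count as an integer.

6

1 → match
2 → no match
3 → match
4 → match
5 → no match
6 → match
7 → match
8 → no match
9 → match
Total matched: 6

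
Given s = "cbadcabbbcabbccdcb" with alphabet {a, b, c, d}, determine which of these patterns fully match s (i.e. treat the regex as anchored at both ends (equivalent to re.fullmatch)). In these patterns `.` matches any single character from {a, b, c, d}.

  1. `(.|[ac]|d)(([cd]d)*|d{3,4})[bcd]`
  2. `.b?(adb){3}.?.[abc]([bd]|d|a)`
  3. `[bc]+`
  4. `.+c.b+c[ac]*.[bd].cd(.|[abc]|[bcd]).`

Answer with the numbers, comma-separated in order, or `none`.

1 → no match
2 → no match
3 → no match
4 → match

4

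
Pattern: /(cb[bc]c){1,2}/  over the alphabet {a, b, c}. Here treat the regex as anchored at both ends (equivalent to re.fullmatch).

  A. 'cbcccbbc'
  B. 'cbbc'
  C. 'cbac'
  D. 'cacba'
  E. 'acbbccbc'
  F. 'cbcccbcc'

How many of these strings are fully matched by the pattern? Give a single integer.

A → match
B → match
C → no match
D → no match — must start with 'cb'
E → no match — must start with 'cb'
F → match
Total matched: 3

3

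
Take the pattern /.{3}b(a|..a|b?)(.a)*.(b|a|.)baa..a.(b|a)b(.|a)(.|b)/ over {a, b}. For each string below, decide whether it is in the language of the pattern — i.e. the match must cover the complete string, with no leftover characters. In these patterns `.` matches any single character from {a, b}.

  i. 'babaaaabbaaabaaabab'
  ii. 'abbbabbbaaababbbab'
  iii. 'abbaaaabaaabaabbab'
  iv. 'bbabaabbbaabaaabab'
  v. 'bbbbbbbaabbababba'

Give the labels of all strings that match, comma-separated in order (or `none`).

i → no match
ii → match
iii → no match
iv → no match
v → match

ii, v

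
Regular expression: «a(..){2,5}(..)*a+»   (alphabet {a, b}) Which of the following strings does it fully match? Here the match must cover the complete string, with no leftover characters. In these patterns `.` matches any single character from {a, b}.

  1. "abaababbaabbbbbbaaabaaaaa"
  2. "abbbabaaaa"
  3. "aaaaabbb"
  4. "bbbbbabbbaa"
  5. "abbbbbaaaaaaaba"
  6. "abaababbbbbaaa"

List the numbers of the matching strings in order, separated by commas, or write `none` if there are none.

1, 2, 6

1 → match
2. "abbbabaaaa" → match
3. "aaaaabbb" → no match — must end with "a"
4. "bbbbbabbbaa" → no match — must start with "a"
5 → no match
6 → match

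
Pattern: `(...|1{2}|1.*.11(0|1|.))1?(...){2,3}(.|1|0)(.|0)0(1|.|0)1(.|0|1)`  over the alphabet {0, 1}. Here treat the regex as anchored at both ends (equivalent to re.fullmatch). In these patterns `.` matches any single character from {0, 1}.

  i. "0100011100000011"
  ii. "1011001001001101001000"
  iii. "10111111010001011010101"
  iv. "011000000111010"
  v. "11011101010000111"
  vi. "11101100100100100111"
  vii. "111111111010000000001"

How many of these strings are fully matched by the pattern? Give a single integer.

i → no match
ii → no match
iii → no match
iv → no match
v → match
vi → no match
vii → no match
Total matched: 1

1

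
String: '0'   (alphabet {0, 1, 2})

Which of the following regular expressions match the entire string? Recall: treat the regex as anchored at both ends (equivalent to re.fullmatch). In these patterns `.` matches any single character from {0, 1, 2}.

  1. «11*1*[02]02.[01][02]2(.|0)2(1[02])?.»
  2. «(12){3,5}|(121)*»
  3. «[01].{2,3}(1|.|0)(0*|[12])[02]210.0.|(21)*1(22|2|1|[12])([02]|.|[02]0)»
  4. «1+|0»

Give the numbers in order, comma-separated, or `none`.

1 → no match — must start with '1'
2 → no match
3 → no match
4 → match

4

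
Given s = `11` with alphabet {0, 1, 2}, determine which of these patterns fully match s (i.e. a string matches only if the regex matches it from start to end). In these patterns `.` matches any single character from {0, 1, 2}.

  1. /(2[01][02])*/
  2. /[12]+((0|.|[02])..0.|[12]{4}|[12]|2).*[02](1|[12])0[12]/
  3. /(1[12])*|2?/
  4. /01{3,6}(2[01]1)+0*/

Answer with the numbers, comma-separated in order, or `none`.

1 → no match
2 → no match
3 → match
4 → no match — must start with `01`

3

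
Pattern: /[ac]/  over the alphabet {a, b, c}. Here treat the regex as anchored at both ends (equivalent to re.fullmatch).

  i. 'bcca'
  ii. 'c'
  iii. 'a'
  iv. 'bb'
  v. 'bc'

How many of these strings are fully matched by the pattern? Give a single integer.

2

i → no match
ii → match
iii → match
iv → no match
v → no match
Total matched: 2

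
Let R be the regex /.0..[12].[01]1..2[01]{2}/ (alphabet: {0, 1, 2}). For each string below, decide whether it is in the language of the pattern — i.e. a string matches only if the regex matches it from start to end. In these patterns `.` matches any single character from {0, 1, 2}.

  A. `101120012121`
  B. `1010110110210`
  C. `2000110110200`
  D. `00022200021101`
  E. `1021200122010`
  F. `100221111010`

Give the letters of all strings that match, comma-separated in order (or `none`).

A → no match
B → match
C → match
D → no match
E → no match
F → no match

B, C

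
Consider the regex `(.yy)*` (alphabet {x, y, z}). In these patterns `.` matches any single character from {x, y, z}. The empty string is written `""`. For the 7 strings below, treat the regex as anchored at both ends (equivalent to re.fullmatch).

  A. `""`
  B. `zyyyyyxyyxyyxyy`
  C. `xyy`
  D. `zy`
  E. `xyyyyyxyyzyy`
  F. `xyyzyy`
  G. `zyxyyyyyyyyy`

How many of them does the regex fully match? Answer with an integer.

5

A. `""` → match
B → match
C. `xyy` → match
D. `zy` → no match
E. `xyyyyyxyyzyy` → match
F. `xyyzyy` → match
G. `zyxyyyyyyyyy` → no match
Total matched: 5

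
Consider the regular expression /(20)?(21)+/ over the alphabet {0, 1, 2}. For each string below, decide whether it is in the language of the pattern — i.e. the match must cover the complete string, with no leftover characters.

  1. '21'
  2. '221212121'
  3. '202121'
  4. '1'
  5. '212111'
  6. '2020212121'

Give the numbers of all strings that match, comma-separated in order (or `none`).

1, 3

1 → match
2 → no match
3 → match
4 → no match — must end with '21'
5 → no match — must end with '21'
6 → no match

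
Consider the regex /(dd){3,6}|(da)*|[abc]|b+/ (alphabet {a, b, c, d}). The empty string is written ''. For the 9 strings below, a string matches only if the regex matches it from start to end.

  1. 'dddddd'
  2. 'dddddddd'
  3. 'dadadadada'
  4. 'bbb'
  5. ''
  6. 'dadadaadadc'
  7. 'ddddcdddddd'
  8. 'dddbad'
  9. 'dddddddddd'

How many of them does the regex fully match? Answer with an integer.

1 → match
2 → match
3 → match
4 → match
5 → match
6 → no match
7 → no match
8 → no match
9 → match
Total matched: 6

6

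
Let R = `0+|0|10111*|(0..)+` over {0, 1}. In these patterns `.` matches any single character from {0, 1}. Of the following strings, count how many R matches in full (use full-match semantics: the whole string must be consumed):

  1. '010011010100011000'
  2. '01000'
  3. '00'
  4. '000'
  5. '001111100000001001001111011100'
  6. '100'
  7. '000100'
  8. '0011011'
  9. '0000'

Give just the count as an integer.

3

1 → no match
2 → no match
3 → match
4 → match
5 → no match
6 → no match
7 → no match
8 → no match
9 → match
Total matched: 3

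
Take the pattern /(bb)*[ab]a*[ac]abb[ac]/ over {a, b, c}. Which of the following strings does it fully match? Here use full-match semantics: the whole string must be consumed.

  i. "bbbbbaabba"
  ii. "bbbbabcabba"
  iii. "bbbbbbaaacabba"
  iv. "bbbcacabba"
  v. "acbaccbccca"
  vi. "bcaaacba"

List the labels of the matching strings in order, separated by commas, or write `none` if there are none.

i. "bbbbbaabba" → match
ii. "bbbbabcabba" → no match
iii → match
iv. "bbbcacabba" → no match
v. "acbaccbccca" → no match
vi. "bcaaacba" → no match

i, iii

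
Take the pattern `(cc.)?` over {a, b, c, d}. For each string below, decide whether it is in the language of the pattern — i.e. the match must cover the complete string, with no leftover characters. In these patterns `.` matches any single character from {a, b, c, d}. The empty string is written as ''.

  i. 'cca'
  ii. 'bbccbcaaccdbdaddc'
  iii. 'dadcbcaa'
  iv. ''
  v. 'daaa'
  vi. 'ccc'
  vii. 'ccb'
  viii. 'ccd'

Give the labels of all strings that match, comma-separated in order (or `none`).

i → match
ii → no match
iii → no match
iv → match
v → no match
vi → match
vii → match
viii → match

i, iv, vi, vii, viii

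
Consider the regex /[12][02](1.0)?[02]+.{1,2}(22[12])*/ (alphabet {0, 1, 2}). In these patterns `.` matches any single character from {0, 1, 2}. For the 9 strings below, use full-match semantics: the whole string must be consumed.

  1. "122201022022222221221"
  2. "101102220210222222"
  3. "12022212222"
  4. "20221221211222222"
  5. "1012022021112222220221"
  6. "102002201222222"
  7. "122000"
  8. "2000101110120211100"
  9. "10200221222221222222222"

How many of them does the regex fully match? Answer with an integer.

5

1 → no match
2 → match
3. "12022212222" → match
4 → no match
5 → no match
6 → match
7. "122000" → match
8 → no match
9 → match
Total matched: 5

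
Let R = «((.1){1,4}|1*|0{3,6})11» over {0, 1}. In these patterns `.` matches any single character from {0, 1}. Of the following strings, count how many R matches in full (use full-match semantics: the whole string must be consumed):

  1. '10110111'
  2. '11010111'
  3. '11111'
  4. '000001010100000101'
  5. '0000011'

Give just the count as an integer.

1 → no match
2 → match
3 → match
4 → no match — must end with '11'
5 → match
Total matched: 3

3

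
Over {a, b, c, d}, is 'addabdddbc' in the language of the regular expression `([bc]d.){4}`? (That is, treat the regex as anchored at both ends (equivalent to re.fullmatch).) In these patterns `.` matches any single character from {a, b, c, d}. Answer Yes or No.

No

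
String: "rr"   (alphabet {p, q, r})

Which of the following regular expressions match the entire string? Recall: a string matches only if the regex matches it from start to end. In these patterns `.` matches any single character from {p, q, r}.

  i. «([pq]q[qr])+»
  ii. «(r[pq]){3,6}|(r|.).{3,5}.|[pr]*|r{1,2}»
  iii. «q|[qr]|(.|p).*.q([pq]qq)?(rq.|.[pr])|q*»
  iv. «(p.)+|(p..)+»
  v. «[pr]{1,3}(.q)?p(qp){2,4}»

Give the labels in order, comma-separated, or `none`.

ii

i → no match
ii → match
iii → no match
iv → no match — must start with "p"
v → no match — must end with "qp"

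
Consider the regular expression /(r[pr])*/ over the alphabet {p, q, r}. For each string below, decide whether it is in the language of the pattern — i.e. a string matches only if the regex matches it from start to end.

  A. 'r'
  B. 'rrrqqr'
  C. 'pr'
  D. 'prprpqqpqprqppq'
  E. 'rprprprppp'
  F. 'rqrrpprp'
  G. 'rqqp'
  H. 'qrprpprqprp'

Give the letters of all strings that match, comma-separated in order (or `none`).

none

A → no match
B → no match
C → no match
D → no match
E → no match
F → no match
G → no match
H → no match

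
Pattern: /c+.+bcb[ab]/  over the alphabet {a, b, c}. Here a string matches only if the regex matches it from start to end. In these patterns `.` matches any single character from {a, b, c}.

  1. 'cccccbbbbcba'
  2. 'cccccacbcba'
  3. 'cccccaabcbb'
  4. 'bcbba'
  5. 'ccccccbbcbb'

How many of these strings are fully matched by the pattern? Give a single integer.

1 → match
2 → match
3 → match
4 → no match — must start with 'c'
5 → match
Total matched: 4

4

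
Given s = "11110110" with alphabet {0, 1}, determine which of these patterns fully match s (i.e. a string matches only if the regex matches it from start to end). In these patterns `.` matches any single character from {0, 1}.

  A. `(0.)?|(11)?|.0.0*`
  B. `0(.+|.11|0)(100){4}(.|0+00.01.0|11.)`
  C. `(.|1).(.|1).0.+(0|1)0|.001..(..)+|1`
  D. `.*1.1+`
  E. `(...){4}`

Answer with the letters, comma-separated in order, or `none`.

C

A → no match
B → no match — must start with "0"
C → match
D → no match — must end with "1"
E → no match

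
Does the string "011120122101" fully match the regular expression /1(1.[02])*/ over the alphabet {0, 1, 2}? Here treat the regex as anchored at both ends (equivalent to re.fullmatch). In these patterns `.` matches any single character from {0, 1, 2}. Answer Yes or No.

No

Every match must start with "1", but "011120122101" does not.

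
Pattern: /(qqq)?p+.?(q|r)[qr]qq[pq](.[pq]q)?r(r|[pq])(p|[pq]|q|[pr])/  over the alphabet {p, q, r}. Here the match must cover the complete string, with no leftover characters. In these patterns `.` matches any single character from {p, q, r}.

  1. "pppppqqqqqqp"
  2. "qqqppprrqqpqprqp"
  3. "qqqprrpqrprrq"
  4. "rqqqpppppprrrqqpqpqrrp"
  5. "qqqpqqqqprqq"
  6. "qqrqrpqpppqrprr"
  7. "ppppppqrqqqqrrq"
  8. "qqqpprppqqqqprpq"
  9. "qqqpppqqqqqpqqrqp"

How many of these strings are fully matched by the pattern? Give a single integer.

3

1 → no match
2 → no match
3 → no match
4 → no match
5 → match
6 → no match
7 → match
8 → no match
9 → match
Total matched: 3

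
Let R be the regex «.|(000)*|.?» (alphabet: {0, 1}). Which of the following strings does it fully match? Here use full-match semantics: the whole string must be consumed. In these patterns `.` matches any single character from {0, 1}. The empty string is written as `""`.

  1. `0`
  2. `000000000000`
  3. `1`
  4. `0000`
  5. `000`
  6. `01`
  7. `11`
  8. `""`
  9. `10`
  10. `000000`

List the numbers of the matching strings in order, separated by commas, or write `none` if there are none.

1, 2, 3, 5, 8, 10

1 → match
2 → match
3 → match
4 → no match
5 → match
6 → no match
7 → no match
8 → match
9 → no match
10 → match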